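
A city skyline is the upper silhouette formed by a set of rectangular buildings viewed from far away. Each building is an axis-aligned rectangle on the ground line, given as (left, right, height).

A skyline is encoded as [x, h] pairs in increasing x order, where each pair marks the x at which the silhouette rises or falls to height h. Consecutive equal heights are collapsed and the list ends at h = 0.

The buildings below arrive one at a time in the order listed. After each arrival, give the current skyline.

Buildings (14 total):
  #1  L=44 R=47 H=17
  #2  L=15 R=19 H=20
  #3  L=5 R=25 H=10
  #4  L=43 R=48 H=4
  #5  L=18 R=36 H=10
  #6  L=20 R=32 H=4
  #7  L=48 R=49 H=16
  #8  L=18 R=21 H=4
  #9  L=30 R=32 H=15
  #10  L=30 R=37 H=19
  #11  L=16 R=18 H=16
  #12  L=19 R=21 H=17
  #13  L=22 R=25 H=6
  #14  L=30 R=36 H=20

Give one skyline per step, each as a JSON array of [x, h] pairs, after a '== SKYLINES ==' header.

== SKYLINES ==
[[44,17],[47,0]]
[[15,20],[19,0],[44,17],[47,0]]
[[5,10],[15,20],[19,10],[25,0],[44,17],[47,0]]
[[5,10],[15,20],[19,10],[25,0],[43,4],[44,17],[47,4],[48,0]]
[[5,10],[15,20],[19,10],[36,0],[43,4],[44,17],[47,4],[48,0]]
[[5,10],[15,20],[19,10],[36,0],[43,4],[44,17],[47,4],[48,0]]
[[5,10],[15,20],[19,10],[36,0],[43,4],[44,17],[47,4],[48,16],[49,0]]
[[5,10],[15,20],[19,10],[36,0],[43,4],[44,17],[47,4],[48,16],[49,0]]
[[5,10],[15,20],[19,10],[30,15],[32,10],[36,0],[43,4],[44,17],[47,4],[48,16],[49,0]]
[[5,10],[15,20],[19,10],[30,19],[37,0],[43,4],[44,17],[47,4],[48,16],[49,0]]
[[5,10],[15,20],[19,10],[30,19],[37,0],[43,4],[44,17],[47,4],[48,16],[49,0]]
[[5,10],[15,20],[19,17],[21,10],[30,19],[37,0],[43,4],[44,17],[47,4],[48,16],[49,0]]
[[5,10],[15,20],[19,17],[21,10],[30,19],[37,0],[43,4],[44,17],[47,4],[48,16],[49,0]]
[[5,10],[15,20],[19,17],[21,10],[30,20],[36,19],[37,0],[43,4],[44,17],[47,4],[48,16],[49,0]]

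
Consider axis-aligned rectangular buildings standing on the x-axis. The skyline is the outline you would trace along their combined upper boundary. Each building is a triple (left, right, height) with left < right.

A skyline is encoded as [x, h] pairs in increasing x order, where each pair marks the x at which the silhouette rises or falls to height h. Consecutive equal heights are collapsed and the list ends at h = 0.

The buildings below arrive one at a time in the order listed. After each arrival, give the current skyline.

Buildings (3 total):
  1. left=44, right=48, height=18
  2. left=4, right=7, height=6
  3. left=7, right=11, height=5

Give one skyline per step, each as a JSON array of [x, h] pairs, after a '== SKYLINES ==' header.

== SKYLINES ==
[[44,18],[48,0]]
[[4,6],[7,0],[44,18],[48,0]]
[[4,6],[7,5],[11,0],[44,18],[48,0]]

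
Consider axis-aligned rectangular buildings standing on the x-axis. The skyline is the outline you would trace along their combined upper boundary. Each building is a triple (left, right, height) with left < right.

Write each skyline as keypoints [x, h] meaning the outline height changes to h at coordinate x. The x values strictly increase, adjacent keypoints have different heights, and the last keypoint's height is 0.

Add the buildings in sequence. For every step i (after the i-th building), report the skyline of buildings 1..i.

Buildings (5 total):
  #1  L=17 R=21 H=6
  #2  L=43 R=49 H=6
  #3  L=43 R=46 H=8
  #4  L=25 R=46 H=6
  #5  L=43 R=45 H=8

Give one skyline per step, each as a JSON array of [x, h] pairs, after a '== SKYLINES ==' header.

== SKYLINES ==
[[17,6],[21,0]]
[[17,6],[21,0],[43,6],[49,0]]
[[17,6],[21,0],[43,8],[46,6],[49,0]]
[[17,6],[21,0],[25,6],[43,8],[46,6],[49,0]]
[[17,6],[21,0],[25,6],[43,8],[46,6],[49,0]]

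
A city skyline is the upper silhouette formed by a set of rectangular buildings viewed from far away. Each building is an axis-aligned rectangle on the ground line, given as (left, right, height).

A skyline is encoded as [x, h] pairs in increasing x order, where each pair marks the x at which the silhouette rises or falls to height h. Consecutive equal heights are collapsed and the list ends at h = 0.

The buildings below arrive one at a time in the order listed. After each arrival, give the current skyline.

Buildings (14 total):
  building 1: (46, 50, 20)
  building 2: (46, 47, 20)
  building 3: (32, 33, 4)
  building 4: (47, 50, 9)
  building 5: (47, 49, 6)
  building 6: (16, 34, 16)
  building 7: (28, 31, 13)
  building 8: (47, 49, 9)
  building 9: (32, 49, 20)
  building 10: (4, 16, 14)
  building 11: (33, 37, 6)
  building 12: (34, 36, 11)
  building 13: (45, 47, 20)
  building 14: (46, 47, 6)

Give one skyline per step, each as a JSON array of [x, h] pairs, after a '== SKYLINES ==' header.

== SKYLINES ==
[[46,20],[50,0]]
[[46,20],[50,0]]
[[32,4],[33,0],[46,20],[50,0]]
[[32,4],[33,0],[46,20],[50,0]]
[[32,4],[33,0],[46,20],[50,0]]
[[16,16],[34,0],[46,20],[50,0]]
[[16,16],[34,0],[46,20],[50,0]]
[[16,16],[34,0],[46,20],[50,0]]
[[16,16],[32,20],[50,0]]
[[4,14],[16,16],[32,20],[50,0]]
[[4,14],[16,16],[32,20],[50,0]]
[[4,14],[16,16],[32,20],[50,0]]
[[4,14],[16,16],[32,20],[50,0]]
[[4,14],[16,16],[32,20],[50,0]]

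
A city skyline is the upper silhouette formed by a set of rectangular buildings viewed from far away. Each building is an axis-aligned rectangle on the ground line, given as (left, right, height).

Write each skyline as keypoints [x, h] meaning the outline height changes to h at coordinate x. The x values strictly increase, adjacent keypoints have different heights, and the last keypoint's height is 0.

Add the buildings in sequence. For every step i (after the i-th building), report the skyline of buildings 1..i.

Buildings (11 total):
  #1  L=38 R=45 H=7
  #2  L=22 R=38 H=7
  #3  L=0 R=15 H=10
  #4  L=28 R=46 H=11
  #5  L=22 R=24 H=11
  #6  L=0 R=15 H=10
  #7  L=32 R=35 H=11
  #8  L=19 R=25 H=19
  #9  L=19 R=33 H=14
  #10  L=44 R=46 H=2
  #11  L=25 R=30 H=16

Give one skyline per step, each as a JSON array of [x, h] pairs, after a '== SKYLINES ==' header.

== SKYLINES ==
[[38,7],[45,0]]
[[22,7],[45,0]]
[[0,10],[15,0],[22,7],[45,0]]
[[0,10],[15,0],[22,7],[28,11],[46,0]]
[[0,10],[15,0],[22,11],[24,7],[28,11],[46,0]]
[[0,10],[15,0],[22,11],[24,7],[28,11],[46,0]]
[[0,10],[15,0],[22,11],[24,7],[28,11],[46,0]]
[[0,10],[15,0],[19,19],[25,7],[28,11],[46,0]]
[[0,10],[15,0],[19,19],[25,14],[33,11],[46,0]]
[[0,10],[15,0],[19,19],[25,14],[33,11],[46,0]]
[[0,10],[15,0],[19,19],[25,16],[30,14],[33,11],[46,0]]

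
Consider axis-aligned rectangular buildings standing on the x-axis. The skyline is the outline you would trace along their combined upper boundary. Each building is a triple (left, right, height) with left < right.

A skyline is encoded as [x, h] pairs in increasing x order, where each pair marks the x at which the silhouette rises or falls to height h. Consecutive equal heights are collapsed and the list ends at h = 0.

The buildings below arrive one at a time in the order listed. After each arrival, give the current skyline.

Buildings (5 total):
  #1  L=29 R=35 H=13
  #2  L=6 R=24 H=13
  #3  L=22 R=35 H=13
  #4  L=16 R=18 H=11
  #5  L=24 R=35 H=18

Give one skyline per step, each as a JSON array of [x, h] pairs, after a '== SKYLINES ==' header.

== SKYLINES ==
[[29,13],[35,0]]
[[6,13],[24,0],[29,13],[35,0]]
[[6,13],[35,0]]
[[6,13],[35,0]]
[[6,13],[24,18],[35,0]]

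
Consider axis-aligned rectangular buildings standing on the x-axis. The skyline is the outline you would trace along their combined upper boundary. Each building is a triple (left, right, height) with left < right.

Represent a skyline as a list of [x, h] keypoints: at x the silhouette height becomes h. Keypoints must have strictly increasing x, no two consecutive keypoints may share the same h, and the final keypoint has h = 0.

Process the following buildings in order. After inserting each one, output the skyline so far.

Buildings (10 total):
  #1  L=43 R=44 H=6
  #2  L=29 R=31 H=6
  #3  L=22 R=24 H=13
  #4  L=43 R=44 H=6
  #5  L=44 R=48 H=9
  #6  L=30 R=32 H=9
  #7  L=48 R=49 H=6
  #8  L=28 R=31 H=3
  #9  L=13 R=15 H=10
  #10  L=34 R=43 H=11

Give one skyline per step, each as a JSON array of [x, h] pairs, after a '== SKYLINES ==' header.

== SKYLINES ==
[[43,6],[44,0]]
[[29,6],[31,0],[43,6],[44,0]]
[[22,13],[24,0],[29,6],[31,0],[43,6],[44,0]]
[[22,13],[24,0],[29,6],[31,0],[43,6],[44,0]]
[[22,13],[24,0],[29,6],[31,0],[43,6],[44,9],[48,0]]
[[22,13],[24,0],[29,6],[30,9],[32,0],[43,6],[44,9],[48,0]]
[[22,13],[24,0],[29,6],[30,9],[32,0],[43,6],[44,9],[48,6],[49,0]]
[[22,13],[24,0],[28,3],[29,6],[30,9],[32,0],[43,6],[44,9],[48,6],[49,0]]
[[13,10],[15,0],[22,13],[24,0],[28,3],[29,6],[30,9],[32,0],[43,6],[44,9],[48,6],[49,0]]
[[13,10],[15,0],[22,13],[24,0],[28,3],[29,6],[30,9],[32,0],[34,11],[43,6],[44,9],[48,6],[49,0]]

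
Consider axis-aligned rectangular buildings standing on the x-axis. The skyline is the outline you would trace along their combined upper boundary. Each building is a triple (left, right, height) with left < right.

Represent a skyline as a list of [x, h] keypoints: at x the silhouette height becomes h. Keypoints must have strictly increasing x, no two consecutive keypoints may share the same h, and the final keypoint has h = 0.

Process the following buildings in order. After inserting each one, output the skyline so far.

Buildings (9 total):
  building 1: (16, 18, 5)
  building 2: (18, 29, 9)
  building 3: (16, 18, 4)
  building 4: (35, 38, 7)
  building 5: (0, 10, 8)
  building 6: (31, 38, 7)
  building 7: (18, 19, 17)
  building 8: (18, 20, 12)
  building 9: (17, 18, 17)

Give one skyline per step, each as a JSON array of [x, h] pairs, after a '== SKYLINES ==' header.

== SKYLINES ==
[[16,5],[18,0]]
[[16,5],[18,9],[29,0]]
[[16,5],[18,9],[29,0]]
[[16,5],[18,9],[29,0],[35,7],[38,0]]
[[0,8],[10,0],[16,5],[18,9],[29,0],[35,7],[38,0]]
[[0,8],[10,0],[16,5],[18,9],[29,0],[31,7],[38,0]]
[[0,8],[10,0],[16,5],[18,17],[19,9],[29,0],[31,7],[38,0]]
[[0,8],[10,0],[16,5],[18,17],[19,12],[20,9],[29,0],[31,7],[38,0]]
[[0,8],[10,0],[16,5],[17,17],[19,12],[20,9],[29,0],[31,7],[38,0]]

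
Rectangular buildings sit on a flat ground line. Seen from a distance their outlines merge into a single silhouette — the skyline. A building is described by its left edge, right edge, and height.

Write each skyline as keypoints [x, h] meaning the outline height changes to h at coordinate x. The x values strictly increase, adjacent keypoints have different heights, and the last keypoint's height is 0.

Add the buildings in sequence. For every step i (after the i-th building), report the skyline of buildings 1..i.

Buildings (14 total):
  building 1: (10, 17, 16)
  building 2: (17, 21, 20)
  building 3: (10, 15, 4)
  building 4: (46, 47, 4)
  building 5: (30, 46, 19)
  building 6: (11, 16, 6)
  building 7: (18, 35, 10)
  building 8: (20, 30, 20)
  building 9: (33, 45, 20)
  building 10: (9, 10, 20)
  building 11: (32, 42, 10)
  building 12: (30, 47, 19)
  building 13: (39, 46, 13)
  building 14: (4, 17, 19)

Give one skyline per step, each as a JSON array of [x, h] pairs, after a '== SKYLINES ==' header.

== SKYLINES ==
[[10,16],[17,0]]
[[10,16],[17,20],[21,0]]
[[10,16],[17,20],[21,0]]
[[10,16],[17,20],[21,0],[46,4],[47,0]]
[[10,16],[17,20],[21,0],[30,19],[46,4],[47,0]]
[[10,16],[17,20],[21,0],[30,19],[46,4],[47,0]]
[[10,16],[17,20],[21,10],[30,19],[46,4],[47,0]]
[[10,16],[17,20],[30,19],[46,4],[47,0]]
[[10,16],[17,20],[30,19],[33,20],[45,19],[46,4],[47,0]]
[[9,20],[10,16],[17,20],[30,19],[33,20],[45,19],[46,4],[47,0]]
[[9,20],[10,16],[17,20],[30,19],[33,20],[45,19],[46,4],[47,0]]
[[9,20],[10,16],[17,20],[30,19],[33,20],[45,19],[47,0]]
[[9,20],[10,16],[17,20],[30,19],[33,20],[45,19],[47,0]]
[[4,19],[9,20],[10,19],[17,20],[30,19],[33,20],[45,19],[47,0]]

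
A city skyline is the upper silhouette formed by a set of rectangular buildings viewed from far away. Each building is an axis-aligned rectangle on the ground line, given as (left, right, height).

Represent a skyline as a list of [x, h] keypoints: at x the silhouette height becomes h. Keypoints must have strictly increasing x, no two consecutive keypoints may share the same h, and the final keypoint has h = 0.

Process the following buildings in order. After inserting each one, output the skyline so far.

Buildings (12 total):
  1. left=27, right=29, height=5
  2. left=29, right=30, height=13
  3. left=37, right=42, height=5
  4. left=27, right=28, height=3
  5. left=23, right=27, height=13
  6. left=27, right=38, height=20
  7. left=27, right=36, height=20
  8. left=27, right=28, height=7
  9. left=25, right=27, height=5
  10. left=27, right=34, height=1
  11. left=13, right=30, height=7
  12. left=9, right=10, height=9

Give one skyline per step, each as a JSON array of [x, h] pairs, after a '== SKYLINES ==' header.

== SKYLINES ==
[[27,5],[29,0]]
[[27,5],[29,13],[30,0]]
[[27,5],[29,13],[30,0],[37,5],[42,0]]
[[27,5],[29,13],[30,0],[37,5],[42,0]]
[[23,13],[27,5],[29,13],[30,0],[37,5],[42,0]]
[[23,13],[27,20],[38,5],[42,0]]
[[23,13],[27,20],[38,5],[42,0]]
[[23,13],[27,20],[38,5],[42,0]]
[[23,13],[27,20],[38,5],[42,0]]
[[23,13],[27,20],[38,5],[42,0]]
[[13,7],[23,13],[27,20],[38,5],[42,0]]
[[9,9],[10,0],[13,7],[23,13],[27,20],[38,5],[42,0]]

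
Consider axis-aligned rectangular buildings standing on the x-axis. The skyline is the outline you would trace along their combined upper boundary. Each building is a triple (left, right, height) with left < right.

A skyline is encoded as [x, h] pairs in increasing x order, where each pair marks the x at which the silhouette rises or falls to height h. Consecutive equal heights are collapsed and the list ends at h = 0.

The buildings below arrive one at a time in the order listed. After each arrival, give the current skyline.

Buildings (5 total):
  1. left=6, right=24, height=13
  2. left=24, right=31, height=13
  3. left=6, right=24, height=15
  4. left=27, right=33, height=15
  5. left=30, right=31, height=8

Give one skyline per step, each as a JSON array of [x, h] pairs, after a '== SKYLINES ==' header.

== SKYLINES ==
[[6,13],[24,0]]
[[6,13],[31,0]]
[[6,15],[24,13],[31,0]]
[[6,15],[24,13],[27,15],[33,0]]
[[6,15],[24,13],[27,15],[33,0]]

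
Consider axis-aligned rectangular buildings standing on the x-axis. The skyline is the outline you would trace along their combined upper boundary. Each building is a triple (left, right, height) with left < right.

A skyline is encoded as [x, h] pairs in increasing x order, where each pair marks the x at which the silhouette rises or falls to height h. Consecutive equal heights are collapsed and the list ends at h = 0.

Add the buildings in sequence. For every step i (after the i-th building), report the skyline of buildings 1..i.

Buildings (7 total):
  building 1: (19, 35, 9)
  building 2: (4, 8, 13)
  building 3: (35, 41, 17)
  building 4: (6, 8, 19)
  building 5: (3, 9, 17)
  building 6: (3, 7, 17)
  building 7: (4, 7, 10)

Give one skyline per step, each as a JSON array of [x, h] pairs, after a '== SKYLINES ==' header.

== SKYLINES ==
[[19,9],[35,0]]
[[4,13],[8,0],[19,9],[35,0]]
[[4,13],[8,0],[19,9],[35,17],[41,0]]
[[4,13],[6,19],[8,0],[19,9],[35,17],[41,0]]
[[3,17],[6,19],[8,17],[9,0],[19,9],[35,17],[41,0]]
[[3,17],[6,19],[8,17],[9,0],[19,9],[35,17],[41,0]]
[[3,17],[6,19],[8,17],[9,0],[19,9],[35,17],[41,0]]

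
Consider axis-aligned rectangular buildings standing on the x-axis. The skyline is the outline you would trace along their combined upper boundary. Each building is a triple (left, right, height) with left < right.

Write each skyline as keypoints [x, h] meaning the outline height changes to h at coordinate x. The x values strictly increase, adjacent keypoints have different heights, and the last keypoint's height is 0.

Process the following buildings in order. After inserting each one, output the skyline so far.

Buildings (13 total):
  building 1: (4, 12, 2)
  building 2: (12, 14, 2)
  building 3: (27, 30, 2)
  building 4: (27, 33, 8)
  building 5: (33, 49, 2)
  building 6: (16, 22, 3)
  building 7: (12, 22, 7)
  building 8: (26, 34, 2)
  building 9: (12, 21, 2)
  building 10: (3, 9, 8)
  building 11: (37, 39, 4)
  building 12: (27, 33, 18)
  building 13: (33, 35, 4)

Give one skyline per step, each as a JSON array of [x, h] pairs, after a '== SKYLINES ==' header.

== SKYLINES ==
[[4,2],[12,0]]
[[4,2],[14,0]]
[[4,2],[14,0],[27,2],[30,0]]
[[4,2],[14,0],[27,8],[33,0]]
[[4,2],[14,0],[27,8],[33,2],[49,0]]
[[4,2],[14,0],[16,3],[22,0],[27,8],[33,2],[49,0]]
[[4,2],[12,7],[22,0],[27,8],[33,2],[49,0]]
[[4,2],[12,7],[22,0],[26,2],[27,8],[33,2],[49,0]]
[[4,2],[12,7],[22,0],[26,2],[27,8],[33,2],[49,0]]
[[3,8],[9,2],[12,7],[22,0],[26,2],[27,8],[33,2],[49,0]]
[[3,8],[9,2],[12,7],[22,0],[26,2],[27,8],[33,2],[37,4],[39,2],[49,0]]
[[3,8],[9,2],[12,7],[22,0],[26,2],[27,18],[33,2],[37,4],[39,2],[49,0]]
[[3,8],[9,2],[12,7],[22,0],[26,2],[27,18],[33,4],[35,2],[37,4],[39,2],[49,0]]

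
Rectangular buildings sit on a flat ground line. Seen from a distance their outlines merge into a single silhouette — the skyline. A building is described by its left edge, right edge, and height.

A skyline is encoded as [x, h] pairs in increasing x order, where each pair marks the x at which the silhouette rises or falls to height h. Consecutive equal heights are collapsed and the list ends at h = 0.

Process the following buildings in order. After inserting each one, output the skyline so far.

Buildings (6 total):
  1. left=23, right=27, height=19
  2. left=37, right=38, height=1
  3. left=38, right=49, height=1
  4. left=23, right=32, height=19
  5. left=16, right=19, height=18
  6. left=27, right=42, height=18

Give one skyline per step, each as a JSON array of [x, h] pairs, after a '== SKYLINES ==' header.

== SKYLINES ==
[[23,19],[27,0]]
[[23,19],[27,0],[37,1],[38,0]]
[[23,19],[27,0],[37,1],[49,0]]
[[23,19],[32,0],[37,1],[49,0]]
[[16,18],[19,0],[23,19],[32,0],[37,1],[49,0]]
[[16,18],[19,0],[23,19],[32,18],[42,1],[49,0]]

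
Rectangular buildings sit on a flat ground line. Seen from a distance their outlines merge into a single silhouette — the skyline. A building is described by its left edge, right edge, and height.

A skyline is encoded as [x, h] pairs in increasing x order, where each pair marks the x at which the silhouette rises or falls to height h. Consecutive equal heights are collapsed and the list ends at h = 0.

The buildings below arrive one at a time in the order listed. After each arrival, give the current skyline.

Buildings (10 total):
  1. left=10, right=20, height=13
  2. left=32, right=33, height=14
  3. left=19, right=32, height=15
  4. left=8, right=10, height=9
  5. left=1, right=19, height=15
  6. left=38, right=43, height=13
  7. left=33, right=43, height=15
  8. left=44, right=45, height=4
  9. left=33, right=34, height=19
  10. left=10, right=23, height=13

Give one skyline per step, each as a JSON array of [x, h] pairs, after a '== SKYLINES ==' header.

== SKYLINES ==
[[10,13],[20,0]]
[[10,13],[20,0],[32,14],[33,0]]
[[10,13],[19,15],[32,14],[33,0]]
[[8,9],[10,13],[19,15],[32,14],[33,0]]
[[1,15],[32,14],[33,0]]
[[1,15],[32,14],[33,0],[38,13],[43,0]]
[[1,15],[32,14],[33,15],[43,0]]
[[1,15],[32,14],[33,15],[43,0],[44,4],[45,0]]
[[1,15],[32,14],[33,19],[34,15],[43,0],[44,4],[45,0]]
[[1,15],[32,14],[33,19],[34,15],[43,0],[44,4],[45,0]]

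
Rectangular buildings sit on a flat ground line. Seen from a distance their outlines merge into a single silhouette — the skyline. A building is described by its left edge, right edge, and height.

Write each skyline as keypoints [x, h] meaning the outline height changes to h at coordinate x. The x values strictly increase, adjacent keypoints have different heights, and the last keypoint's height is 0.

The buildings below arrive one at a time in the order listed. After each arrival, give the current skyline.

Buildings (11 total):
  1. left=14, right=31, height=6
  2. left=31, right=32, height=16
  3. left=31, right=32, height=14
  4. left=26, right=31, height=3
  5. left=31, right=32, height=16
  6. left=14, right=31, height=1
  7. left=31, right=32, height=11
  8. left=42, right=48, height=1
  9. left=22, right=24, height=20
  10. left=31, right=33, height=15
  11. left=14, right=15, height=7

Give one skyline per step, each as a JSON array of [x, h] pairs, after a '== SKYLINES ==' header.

== SKYLINES ==
[[14,6],[31,0]]
[[14,6],[31,16],[32,0]]
[[14,6],[31,16],[32,0]]
[[14,6],[31,16],[32,0]]
[[14,6],[31,16],[32,0]]
[[14,6],[31,16],[32,0]]
[[14,6],[31,16],[32,0]]
[[14,6],[31,16],[32,0],[42,1],[48,0]]
[[14,6],[22,20],[24,6],[31,16],[32,0],[42,1],[48,0]]
[[14,6],[22,20],[24,6],[31,16],[32,15],[33,0],[42,1],[48,0]]
[[14,7],[15,6],[22,20],[24,6],[31,16],[32,15],[33,0],[42,1],[48,0]]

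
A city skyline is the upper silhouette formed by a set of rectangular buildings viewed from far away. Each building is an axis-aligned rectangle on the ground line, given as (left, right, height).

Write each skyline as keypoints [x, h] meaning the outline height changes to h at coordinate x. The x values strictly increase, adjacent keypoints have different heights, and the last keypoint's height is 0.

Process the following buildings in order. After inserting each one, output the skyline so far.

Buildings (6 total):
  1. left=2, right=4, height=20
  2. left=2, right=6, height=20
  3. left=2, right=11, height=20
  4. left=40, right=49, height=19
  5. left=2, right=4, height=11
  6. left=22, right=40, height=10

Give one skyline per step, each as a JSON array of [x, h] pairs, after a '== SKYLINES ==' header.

== SKYLINES ==
[[2,20],[4,0]]
[[2,20],[6,0]]
[[2,20],[11,0]]
[[2,20],[11,0],[40,19],[49,0]]
[[2,20],[11,0],[40,19],[49,0]]
[[2,20],[11,0],[22,10],[40,19],[49,0]]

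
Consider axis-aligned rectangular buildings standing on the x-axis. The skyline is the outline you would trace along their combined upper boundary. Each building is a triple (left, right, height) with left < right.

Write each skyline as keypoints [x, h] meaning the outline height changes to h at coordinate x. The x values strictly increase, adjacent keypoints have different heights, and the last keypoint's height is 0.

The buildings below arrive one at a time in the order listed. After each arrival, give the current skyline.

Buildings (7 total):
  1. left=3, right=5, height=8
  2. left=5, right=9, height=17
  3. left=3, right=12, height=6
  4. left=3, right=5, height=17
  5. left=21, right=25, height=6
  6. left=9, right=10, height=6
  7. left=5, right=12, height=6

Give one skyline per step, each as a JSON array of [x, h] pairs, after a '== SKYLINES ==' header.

== SKYLINES ==
[[3,8],[5,0]]
[[3,8],[5,17],[9,0]]
[[3,8],[5,17],[9,6],[12,0]]
[[3,17],[9,6],[12,0]]
[[3,17],[9,6],[12,0],[21,6],[25,0]]
[[3,17],[9,6],[12,0],[21,6],[25,0]]
[[3,17],[9,6],[12,0],[21,6],[25,0]]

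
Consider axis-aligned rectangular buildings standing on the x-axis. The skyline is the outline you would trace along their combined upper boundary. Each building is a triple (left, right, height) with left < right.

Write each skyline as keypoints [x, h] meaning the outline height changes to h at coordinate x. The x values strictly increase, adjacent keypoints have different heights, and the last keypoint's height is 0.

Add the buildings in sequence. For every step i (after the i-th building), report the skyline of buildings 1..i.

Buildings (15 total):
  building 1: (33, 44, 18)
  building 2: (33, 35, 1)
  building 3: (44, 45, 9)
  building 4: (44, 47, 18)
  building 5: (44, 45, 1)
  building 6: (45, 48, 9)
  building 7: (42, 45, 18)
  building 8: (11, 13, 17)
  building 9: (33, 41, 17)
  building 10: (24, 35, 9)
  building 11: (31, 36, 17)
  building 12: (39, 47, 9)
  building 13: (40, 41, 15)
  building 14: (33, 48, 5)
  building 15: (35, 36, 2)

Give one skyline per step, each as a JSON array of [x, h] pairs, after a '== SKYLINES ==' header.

== SKYLINES ==
[[33,18],[44,0]]
[[33,18],[44,0]]
[[33,18],[44,9],[45,0]]
[[33,18],[47,0]]
[[33,18],[47,0]]
[[33,18],[47,9],[48,0]]
[[33,18],[47,9],[48,0]]
[[11,17],[13,0],[33,18],[47,9],[48,0]]
[[11,17],[13,0],[33,18],[47,9],[48,0]]
[[11,17],[13,0],[24,9],[33,18],[47,9],[48,0]]
[[11,17],[13,0],[24,9],[31,17],[33,18],[47,9],[48,0]]
[[11,17],[13,0],[24,9],[31,17],[33,18],[47,9],[48,0]]
[[11,17],[13,0],[24,9],[31,17],[33,18],[47,9],[48,0]]
[[11,17],[13,0],[24,9],[31,17],[33,18],[47,9],[48,0]]
[[11,17],[13,0],[24,9],[31,17],[33,18],[47,9],[48,0]]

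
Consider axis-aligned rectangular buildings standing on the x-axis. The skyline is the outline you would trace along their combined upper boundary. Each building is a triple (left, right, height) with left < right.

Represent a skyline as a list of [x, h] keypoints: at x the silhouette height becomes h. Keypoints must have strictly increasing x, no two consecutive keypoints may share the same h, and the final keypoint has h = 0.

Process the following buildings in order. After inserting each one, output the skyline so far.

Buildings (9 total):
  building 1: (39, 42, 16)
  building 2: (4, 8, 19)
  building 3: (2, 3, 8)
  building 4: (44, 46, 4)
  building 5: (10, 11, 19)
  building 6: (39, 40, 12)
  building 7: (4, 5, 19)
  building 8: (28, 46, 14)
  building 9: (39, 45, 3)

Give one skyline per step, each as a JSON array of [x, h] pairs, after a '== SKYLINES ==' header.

== SKYLINES ==
[[39,16],[42,0]]
[[4,19],[8,0],[39,16],[42,0]]
[[2,8],[3,0],[4,19],[8,0],[39,16],[42,0]]
[[2,8],[3,0],[4,19],[8,0],[39,16],[42,0],[44,4],[46,0]]
[[2,8],[3,0],[4,19],[8,0],[10,19],[11,0],[39,16],[42,0],[44,4],[46,0]]
[[2,8],[3,0],[4,19],[8,0],[10,19],[11,0],[39,16],[42,0],[44,4],[46,0]]
[[2,8],[3,0],[4,19],[8,0],[10,19],[11,0],[39,16],[42,0],[44,4],[46,0]]
[[2,8],[3,0],[4,19],[8,0],[10,19],[11,0],[28,14],[39,16],[42,14],[46,0]]
[[2,8],[3,0],[4,19],[8,0],[10,19],[11,0],[28,14],[39,16],[42,14],[46,0]]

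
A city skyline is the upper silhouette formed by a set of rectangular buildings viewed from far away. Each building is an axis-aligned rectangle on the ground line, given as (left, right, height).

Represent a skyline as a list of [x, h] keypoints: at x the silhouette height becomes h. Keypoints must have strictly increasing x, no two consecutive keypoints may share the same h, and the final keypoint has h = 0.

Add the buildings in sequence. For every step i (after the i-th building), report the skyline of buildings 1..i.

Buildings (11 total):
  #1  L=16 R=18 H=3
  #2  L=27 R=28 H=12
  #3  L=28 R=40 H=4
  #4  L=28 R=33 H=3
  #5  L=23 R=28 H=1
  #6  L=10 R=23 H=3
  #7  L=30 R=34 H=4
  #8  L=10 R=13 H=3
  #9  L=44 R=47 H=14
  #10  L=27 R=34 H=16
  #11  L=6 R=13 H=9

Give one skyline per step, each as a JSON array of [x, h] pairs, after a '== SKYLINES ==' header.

== SKYLINES ==
[[16,3],[18,0]]
[[16,3],[18,0],[27,12],[28,0]]
[[16,3],[18,0],[27,12],[28,4],[40,0]]
[[16,3],[18,0],[27,12],[28,4],[40,0]]
[[16,3],[18,0],[23,1],[27,12],[28,4],[40,0]]
[[10,3],[23,1],[27,12],[28,4],[40,0]]
[[10,3],[23,1],[27,12],[28,4],[40,0]]
[[10,3],[23,1],[27,12],[28,4],[40,0]]
[[10,3],[23,1],[27,12],[28,4],[40,0],[44,14],[47,0]]
[[10,3],[23,1],[27,16],[34,4],[40,0],[44,14],[47,0]]
[[6,9],[13,3],[23,1],[27,16],[34,4],[40,0],[44,14],[47,0]]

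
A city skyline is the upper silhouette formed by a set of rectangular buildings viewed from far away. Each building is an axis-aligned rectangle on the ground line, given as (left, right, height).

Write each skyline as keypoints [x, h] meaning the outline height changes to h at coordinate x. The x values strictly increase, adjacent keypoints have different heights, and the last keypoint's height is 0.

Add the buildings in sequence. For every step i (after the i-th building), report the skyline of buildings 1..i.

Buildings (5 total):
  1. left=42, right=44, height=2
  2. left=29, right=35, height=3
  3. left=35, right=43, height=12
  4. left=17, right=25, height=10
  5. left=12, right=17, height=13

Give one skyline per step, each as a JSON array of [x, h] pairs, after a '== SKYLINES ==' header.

== SKYLINES ==
[[42,2],[44,0]]
[[29,3],[35,0],[42,2],[44,0]]
[[29,3],[35,12],[43,2],[44,0]]
[[17,10],[25,0],[29,3],[35,12],[43,2],[44,0]]
[[12,13],[17,10],[25,0],[29,3],[35,12],[43,2],[44,0]]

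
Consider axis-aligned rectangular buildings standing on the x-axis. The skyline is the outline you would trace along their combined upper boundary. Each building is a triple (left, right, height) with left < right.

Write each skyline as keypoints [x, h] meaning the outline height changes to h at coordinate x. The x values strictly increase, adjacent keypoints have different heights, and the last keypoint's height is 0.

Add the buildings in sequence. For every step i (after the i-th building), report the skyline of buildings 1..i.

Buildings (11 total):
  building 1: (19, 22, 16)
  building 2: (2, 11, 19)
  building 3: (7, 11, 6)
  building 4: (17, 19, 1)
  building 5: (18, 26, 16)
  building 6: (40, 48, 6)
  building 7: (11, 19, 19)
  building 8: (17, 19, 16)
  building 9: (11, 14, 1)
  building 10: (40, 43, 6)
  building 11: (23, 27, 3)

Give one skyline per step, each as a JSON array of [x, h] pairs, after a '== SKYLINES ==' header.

== SKYLINES ==
[[19,16],[22,0]]
[[2,19],[11,0],[19,16],[22,0]]
[[2,19],[11,0],[19,16],[22,0]]
[[2,19],[11,0],[17,1],[19,16],[22,0]]
[[2,19],[11,0],[17,1],[18,16],[26,0]]
[[2,19],[11,0],[17,1],[18,16],[26,0],[40,6],[48,0]]
[[2,19],[19,16],[26,0],[40,6],[48,0]]
[[2,19],[19,16],[26,0],[40,6],[48,0]]
[[2,19],[19,16],[26,0],[40,6],[48,0]]
[[2,19],[19,16],[26,0],[40,6],[48,0]]
[[2,19],[19,16],[26,3],[27,0],[40,6],[48,0]]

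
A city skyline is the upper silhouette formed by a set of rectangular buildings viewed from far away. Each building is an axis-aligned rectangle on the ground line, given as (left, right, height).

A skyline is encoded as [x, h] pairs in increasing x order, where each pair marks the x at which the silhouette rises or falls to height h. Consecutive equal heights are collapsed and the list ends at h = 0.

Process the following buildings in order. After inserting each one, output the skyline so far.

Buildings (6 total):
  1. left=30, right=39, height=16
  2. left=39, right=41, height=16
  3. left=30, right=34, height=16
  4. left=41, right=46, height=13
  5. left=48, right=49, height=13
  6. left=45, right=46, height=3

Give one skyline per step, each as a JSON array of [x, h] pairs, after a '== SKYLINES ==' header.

== SKYLINES ==
[[30,16],[39,0]]
[[30,16],[41,0]]
[[30,16],[41,0]]
[[30,16],[41,13],[46,0]]
[[30,16],[41,13],[46,0],[48,13],[49,0]]
[[30,16],[41,13],[46,0],[48,13],[49,0]]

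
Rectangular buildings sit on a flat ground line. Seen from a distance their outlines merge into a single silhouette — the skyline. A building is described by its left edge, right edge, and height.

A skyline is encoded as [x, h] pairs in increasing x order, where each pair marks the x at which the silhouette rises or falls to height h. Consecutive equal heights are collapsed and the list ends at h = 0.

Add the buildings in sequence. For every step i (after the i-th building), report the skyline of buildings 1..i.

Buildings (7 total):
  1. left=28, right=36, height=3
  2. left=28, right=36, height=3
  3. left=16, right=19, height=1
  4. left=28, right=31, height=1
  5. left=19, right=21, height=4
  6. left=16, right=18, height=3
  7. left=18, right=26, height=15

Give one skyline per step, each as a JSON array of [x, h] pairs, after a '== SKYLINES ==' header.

== SKYLINES ==
[[28,3],[36,0]]
[[28,3],[36,0]]
[[16,1],[19,0],[28,3],[36,0]]
[[16,1],[19,0],[28,3],[36,0]]
[[16,1],[19,4],[21,0],[28,3],[36,0]]
[[16,3],[18,1],[19,4],[21,0],[28,3],[36,0]]
[[16,3],[18,15],[26,0],[28,3],[36,0]]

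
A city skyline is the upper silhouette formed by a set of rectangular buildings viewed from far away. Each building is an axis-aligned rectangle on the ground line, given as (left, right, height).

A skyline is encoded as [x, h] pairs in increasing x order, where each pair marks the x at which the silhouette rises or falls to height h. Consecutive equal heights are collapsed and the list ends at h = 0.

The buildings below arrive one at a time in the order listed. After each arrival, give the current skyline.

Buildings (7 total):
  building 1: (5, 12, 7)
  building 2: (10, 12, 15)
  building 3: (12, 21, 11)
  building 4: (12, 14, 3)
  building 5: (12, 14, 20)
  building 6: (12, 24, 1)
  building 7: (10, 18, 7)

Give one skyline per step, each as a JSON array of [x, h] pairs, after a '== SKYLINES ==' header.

== SKYLINES ==
[[5,7],[12,0]]
[[5,7],[10,15],[12,0]]
[[5,7],[10,15],[12,11],[21,0]]
[[5,7],[10,15],[12,11],[21,0]]
[[5,7],[10,15],[12,20],[14,11],[21,0]]
[[5,7],[10,15],[12,20],[14,11],[21,1],[24,0]]
[[5,7],[10,15],[12,20],[14,11],[21,1],[24,0]]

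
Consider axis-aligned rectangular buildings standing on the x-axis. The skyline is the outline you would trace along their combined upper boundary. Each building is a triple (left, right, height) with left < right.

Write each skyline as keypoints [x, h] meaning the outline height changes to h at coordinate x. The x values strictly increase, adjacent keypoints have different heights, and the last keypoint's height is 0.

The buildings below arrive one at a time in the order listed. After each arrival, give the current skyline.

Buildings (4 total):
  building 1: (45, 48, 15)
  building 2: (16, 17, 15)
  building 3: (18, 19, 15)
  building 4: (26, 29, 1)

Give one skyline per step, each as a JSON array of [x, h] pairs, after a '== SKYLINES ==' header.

== SKYLINES ==
[[45,15],[48,0]]
[[16,15],[17,0],[45,15],[48,0]]
[[16,15],[17,0],[18,15],[19,0],[45,15],[48,0]]
[[16,15],[17,0],[18,15],[19,0],[26,1],[29,0],[45,15],[48,0]]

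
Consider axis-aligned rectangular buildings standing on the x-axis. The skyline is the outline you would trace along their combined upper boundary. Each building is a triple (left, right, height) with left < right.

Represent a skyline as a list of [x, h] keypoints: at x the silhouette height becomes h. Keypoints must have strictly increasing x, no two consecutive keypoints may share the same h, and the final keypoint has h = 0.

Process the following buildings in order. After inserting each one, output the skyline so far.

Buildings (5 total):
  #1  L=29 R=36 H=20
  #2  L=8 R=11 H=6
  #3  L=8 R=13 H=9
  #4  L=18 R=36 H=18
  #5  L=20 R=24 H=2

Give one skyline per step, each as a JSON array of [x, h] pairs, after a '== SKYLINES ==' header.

== SKYLINES ==
[[29,20],[36,0]]
[[8,6],[11,0],[29,20],[36,0]]
[[8,9],[13,0],[29,20],[36,0]]
[[8,9],[13,0],[18,18],[29,20],[36,0]]
[[8,9],[13,0],[18,18],[29,20],[36,0]]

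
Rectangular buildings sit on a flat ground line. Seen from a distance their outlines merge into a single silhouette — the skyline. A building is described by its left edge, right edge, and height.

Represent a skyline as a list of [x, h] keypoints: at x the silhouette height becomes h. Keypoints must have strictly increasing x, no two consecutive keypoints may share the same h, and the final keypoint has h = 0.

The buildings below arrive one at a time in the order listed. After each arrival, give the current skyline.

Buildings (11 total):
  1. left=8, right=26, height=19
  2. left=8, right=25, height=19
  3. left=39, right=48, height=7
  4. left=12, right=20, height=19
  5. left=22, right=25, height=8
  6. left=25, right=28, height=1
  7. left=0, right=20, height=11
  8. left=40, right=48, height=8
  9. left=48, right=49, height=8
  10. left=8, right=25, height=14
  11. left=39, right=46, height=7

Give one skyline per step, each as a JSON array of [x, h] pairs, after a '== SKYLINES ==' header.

== SKYLINES ==
[[8,19],[26,0]]
[[8,19],[26,0]]
[[8,19],[26,0],[39,7],[48,0]]
[[8,19],[26,0],[39,7],[48,0]]
[[8,19],[26,0],[39,7],[48,0]]
[[8,19],[26,1],[28,0],[39,7],[48,0]]
[[0,11],[8,19],[26,1],[28,0],[39,7],[48,0]]
[[0,11],[8,19],[26,1],[28,0],[39,7],[40,8],[48,0]]
[[0,11],[8,19],[26,1],[28,0],[39,7],[40,8],[49,0]]
[[0,11],[8,19],[26,1],[28,0],[39,7],[40,8],[49,0]]
[[0,11],[8,19],[26,1],[28,0],[39,7],[40,8],[49,0]]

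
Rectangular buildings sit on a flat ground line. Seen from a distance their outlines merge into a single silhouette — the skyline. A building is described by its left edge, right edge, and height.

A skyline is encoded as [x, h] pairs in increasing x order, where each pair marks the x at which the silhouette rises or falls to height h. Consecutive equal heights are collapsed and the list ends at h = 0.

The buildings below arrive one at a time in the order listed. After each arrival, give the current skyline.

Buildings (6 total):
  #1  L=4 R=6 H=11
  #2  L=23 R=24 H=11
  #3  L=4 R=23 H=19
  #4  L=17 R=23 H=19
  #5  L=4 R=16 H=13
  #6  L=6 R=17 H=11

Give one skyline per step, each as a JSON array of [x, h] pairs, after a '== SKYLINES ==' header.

== SKYLINES ==
[[4,11],[6,0]]
[[4,11],[6,0],[23,11],[24,0]]
[[4,19],[23,11],[24,0]]
[[4,19],[23,11],[24,0]]
[[4,19],[23,11],[24,0]]
[[4,19],[23,11],[24,0]]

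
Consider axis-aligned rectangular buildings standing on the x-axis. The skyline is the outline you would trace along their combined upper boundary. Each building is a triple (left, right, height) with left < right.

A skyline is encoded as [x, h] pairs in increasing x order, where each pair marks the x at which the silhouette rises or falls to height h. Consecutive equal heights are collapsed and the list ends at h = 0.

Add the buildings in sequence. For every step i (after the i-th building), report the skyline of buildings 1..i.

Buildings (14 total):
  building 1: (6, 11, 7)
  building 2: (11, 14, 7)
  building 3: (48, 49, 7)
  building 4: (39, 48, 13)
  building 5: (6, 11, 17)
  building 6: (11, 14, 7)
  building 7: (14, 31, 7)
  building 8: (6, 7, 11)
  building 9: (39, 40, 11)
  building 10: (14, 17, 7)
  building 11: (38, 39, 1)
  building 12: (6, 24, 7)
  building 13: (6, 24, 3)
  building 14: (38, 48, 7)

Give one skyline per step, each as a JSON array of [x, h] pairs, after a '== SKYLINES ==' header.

== SKYLINES ==
[[6,7],[11,0]]
[[6,7],[14,0]]
[[6,7],[14,0],[48,7],[49,0]]
[[6,7],[14,0],[39,13],[48,7],[49,0]]
[[6,17],[11,7],[14,0],[39,13],[48,7],[49,0]]
[[6,17],[11,7],[14,0],[39,13],[48,7],[49,0]]
[[6,17],[11,7],[31,0],[39,13],[48,7],[49,0]]
[[6,17],[11,7],[31,0],[39,13],[48,7],[49,0]]
[[6,17],[11,7],[31,0],[39,13],[48,7],[49,0]]
[[6,17],[11,7],[31,0],[39,13],[48,7],[49,0]]
[[6,17],[11,7],[31,0],[38,1],[39,13],[48,7],[49,0]]
[[6,17],[11,7],[31,0],[38,1],[39,13],[48,7],[49,0]]
[[6,17],[11,7],[31,0],[38,1],[39,13],[48,7],[49,0]]
[[6,17],[11,7],[31,0],[38,7],[39,13],[48,7],[49,0]]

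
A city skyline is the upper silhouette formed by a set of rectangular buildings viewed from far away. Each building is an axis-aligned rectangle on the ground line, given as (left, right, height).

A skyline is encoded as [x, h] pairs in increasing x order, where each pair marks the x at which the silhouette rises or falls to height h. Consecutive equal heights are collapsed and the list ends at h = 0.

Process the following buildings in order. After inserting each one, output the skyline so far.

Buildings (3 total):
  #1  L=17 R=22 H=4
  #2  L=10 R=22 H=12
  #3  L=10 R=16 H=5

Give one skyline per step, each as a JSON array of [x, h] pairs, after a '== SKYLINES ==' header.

== SKYLINES ==
[[17,4],[22,0]]
[[10,12],[22,0]]
[[10,12],[22,0]]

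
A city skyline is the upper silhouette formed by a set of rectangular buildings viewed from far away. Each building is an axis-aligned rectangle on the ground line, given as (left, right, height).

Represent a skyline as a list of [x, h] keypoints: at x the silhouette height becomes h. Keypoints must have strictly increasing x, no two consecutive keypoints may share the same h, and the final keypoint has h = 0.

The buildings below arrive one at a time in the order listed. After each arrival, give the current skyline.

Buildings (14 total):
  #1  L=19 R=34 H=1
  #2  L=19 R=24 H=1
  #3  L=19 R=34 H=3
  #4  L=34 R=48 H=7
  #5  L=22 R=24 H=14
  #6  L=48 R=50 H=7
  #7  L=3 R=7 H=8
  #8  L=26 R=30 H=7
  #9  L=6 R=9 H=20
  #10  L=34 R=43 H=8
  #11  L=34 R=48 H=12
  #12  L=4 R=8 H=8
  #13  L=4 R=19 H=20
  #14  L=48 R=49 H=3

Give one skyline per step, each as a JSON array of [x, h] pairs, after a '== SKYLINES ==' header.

== SKYLINES ==
[[19,1],[34,0]]
[[19,1],[34,0]]
[[19,3],[34,0]]
[[19,3],[34,7],[48,0]]
[[19,3],[22,14],[24,3],[34,7],[48,0]]
[[19,3],[22,14],[24,3],[34,7],[50,0]]
[[3,8],[7,0],[19,3],[22,14],[24,3],[34,7],[50,0]]
[[3,8],[7,0],[19,3],[22,14],[24,3],[26,7],[30,3],[34,7],[50,0]]
[[3,8],[6,20],[9,0],[19,3],[22,14],[24,3],[26,7],[30,3],[34,7],[50,0]]
[[3,8],[6,20],[9,0],[19,3],[22,14],[24,3],[26,7],[30,3],[34,8],[43,7],[50,0]]
[[3,8],[6,20],[9,0],[19,3],[22,14],[24,3],[26,7],[30,3],[34,12],[48,7],[50,0]]
[[3,8],[6,20],[9,0],[19,3],[22,14],[24,3],[26,7],[30,3],[34,12],[48,7],[50,0]]
[[3,8],[4,20],[19,3],[22,14],[24,3],[26,7],[30,3],[34,12],[48,7],[50,0]]
[[3,8],[4,20],[19,3],[22,14],[24,3],[26,7],[30,3],[34,12],[48,7],[50,0]]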